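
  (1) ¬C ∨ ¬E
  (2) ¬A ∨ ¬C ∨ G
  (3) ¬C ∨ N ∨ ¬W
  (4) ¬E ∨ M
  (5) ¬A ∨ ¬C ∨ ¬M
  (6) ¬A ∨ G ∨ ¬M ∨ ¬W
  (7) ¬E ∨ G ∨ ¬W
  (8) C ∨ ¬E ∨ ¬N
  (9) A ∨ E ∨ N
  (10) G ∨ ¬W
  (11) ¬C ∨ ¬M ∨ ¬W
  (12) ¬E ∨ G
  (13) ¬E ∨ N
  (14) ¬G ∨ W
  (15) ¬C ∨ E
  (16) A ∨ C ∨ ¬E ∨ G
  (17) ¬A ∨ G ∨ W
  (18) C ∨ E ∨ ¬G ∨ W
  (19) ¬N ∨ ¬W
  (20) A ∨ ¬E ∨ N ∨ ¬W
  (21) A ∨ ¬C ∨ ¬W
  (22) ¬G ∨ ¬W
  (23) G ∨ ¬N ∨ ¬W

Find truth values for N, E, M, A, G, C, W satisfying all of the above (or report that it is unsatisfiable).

N = True; E = False; M = True; A = False; G = False; C = False; W = False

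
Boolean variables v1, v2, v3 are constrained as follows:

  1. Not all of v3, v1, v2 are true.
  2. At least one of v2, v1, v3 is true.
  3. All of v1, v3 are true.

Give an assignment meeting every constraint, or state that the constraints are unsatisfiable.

v1 = True, v2 = False, v3 = True

  (1) {v3, v1, v2}: 2/3 true — not all ✓
  (2) {v2, v1, v3}: 2 true — at least one ✓
  (3) {v1, v3}: all 2 true ✓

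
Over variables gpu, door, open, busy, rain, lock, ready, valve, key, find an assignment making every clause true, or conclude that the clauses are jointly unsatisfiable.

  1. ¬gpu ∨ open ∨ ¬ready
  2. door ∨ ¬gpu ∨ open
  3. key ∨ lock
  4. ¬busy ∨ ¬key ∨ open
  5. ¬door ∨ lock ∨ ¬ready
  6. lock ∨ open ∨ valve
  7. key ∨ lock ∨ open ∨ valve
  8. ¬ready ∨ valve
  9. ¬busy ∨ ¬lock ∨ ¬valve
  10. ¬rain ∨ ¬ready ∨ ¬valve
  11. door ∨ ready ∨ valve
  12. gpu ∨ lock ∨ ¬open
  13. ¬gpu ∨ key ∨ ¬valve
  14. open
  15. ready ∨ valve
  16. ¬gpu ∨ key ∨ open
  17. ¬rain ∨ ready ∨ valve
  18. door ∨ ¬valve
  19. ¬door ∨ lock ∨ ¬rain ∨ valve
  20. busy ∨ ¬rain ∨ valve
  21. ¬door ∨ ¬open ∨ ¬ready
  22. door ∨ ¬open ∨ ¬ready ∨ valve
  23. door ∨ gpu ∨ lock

gpu = True, door = True, open = True, busy = False, rain = True, lock = False, ready = False, valve = True, key = True

Unit clause (open) forces open = True.
Set gpu = True.
Set door = True.
  then (¬door ∨ ¬open ∨ ¬ready) forces ready = False.
  then (ready ∨ valve) forces valve = True.
  then (¬gpu ∨ key ∨ ¬valve) forces key = True.
Set busy = False.
Set rain = True.
Set lock = False.
All clauses satisfied.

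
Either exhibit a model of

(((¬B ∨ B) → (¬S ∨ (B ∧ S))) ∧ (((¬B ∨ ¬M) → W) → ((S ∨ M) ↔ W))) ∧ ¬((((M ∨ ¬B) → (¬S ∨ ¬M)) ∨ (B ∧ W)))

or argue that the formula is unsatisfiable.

Unsatisfiable — no assignment works.

Case M = True: the formula simplifies to (((¬B ∨ B) → (¬S ∨ (B ∧ S))) ∧ ((¬B → W) → W)) ∧ ¬((¬S ∨ (B ∧ W))).
  S = True: simplifies to (((¬B ∨ B) → B) ∧ ((¬B → W) → W)) ∧ ¬((B ∧ W)).
    B = True: simplifies to W ∧ ¬W.
      W = True: the conjunct ¬W is False.
      W = False: the conjunct W is False.
    B = False: the conjunct (¬B ∨ B) → B becomes (True ∨ False) → False = False.
  S = False: the conjunct ¬((¬S ∨ (B ∧ W))) becomes ¬((True ∨ (B ∧ W))) = False.
Case M = False: the conjunct ¬((((M ∨ ¬B) → (¬S ∨ ¬M)) ∨ (B ∧ W))) becomes ¬((True ∨ (B ∧ W))) = False.
Both cases fail — unsatisfiable.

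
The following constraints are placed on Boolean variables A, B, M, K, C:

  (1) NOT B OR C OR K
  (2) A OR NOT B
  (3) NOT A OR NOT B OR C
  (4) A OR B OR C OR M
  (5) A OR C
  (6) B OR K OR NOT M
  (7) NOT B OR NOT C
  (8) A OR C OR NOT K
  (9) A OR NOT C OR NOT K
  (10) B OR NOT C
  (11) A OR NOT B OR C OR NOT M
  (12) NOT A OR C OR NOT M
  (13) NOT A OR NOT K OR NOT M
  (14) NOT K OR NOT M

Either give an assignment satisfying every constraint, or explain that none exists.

A = True, B = False, M = False, K = True, C = False

Try A = False:
  (A OR NOT B) forces B = False.
  (A OR C) forces C = True.
  clause (B OR NOT C) is falsified — backtrack.
So A = True.
Try B = True:
  (NOT A OR NOT B OR C) forces C = True.
  clause (NOT B OR NOT C) is falsified — backtrack.
So B = False.
  then (B OR NOT C) forces C = False.
  then (NOT A OR C OR NOT M) forces M = False.
Set K = True.
All clauses satisfied.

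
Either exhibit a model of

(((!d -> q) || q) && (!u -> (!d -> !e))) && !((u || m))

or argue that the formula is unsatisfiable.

e=F, d=F, u=F, q=T, m=F

  ((!d -> q) || q) && (!u -> (!d -> !e)) = True
    (!d -> q) || q = True
      !d -> q = True
        !d = True
    !u -> (!d -> !e) = True
      !u = True
      !d -> !e = True
        !d = True
        !e = True
  !((u || m)) = True
    u || m = False
Both conjuncts True, so the formula holds.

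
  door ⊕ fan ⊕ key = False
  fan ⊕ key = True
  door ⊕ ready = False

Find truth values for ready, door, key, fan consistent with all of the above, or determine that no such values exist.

ready: True, door: True, key: False, fan: True

door ⊕ fan ⊕ key = T ⊕ T ⊕ F = False ✓
fan ⊕ key = T ⊕ F = True ✓
door ⊕ ready = T ⊕ T = False ✓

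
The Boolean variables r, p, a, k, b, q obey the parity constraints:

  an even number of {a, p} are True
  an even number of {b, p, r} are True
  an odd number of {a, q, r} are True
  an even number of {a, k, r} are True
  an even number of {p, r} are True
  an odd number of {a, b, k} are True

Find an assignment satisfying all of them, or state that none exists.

r=T, p=T, a=T, k=F, b=F, q=T

{a, p}: 2 true → even ✓
{b, p, r}: 2 true → even ✓
{a, q, r}: 3 true → odd ✓
{a, k, r}: 2 true → even ✓
{p, r}: 2 true → even ✓
{a, b, k}: 1 true → odd ✓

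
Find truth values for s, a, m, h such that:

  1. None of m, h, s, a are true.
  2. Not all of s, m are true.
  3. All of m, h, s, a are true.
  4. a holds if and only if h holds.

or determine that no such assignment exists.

UNSATISFIABLE

Case s = True:
  Constraint (1) is violated (s=T) — contradiction.
Case s = False:
  Constraint (3) is violated (s=F) — contradiction.
Both cases fail — unsatisfiable.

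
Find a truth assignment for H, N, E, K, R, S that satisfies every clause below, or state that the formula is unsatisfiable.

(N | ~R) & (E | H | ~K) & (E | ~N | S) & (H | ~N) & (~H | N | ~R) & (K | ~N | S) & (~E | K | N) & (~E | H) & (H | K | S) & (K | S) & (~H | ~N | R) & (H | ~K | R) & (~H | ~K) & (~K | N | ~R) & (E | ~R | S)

Set H = True.
  then (~H | ~K) forces K = False.
  then (K | S) forces S = True.
Set N = True.
  then (~H | ~N | R) forces R = True.
Set E = False.
All clauses satisfied.

H = True; N = True; E = False; K = False; R = True; S = True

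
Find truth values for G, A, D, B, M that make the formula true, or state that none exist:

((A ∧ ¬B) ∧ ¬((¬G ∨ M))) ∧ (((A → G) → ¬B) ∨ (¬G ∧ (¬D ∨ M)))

G = True, A = True, D = False, B = False, M = False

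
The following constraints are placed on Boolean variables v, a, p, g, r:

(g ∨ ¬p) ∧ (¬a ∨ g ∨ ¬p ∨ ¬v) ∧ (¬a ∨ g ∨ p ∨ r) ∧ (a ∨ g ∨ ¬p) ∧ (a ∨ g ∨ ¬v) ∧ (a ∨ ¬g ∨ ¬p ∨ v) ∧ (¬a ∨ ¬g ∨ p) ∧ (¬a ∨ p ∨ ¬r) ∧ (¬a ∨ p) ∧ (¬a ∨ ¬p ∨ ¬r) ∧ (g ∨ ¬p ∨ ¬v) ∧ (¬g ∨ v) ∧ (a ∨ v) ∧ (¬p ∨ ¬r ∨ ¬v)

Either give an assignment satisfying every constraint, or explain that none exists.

Try v = False:
  (¬g ∨ v) forces g = False.
  (g ∨ ¬p) forces p = False.
  (¬a ∨ p) forces a = False.
  clause (a ∨ v) is falsified — backtrack.
So v = True.
Set a = True.
  then (¬a ∨ p) forces p = True.
  then (¬a ∨ ¬p ∨ ¬r) forces r = False.
  then (g ∨ ¬p ∨ ¬v) forces g = True.
All clauses satisfied.

v=T, a=T, p=T, g=T, r=F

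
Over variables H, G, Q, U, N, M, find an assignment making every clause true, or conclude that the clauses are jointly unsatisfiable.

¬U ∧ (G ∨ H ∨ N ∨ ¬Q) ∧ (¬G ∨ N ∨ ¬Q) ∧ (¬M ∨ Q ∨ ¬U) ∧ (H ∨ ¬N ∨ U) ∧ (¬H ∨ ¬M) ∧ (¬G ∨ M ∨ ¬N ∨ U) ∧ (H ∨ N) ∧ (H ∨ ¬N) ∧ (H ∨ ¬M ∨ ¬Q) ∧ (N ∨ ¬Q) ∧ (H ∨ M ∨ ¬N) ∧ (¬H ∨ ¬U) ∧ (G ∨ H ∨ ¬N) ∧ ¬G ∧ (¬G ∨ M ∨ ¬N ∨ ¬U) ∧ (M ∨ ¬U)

Unit clause (¬U) forces U = False.
Unit clause (¬G) forces G = False.
Try H = False:
  (H ∨ ¬N ∨ U) forces N = False.
  clause (H ∨ N) is falsified — backtrack.
So H = True.
  then (¬H ∨ ¬M) forces M = False.
Set Q = True.
  then (N ∨ ¬Q) forces N = True.
All clauses satisfied.

H=T, G=F, Q=T, U=F, N=T, M=F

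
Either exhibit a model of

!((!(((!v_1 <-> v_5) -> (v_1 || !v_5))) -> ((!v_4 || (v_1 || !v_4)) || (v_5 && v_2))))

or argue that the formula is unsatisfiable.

v_1 = False; v_2 = False; v_4 = True; v_5 = True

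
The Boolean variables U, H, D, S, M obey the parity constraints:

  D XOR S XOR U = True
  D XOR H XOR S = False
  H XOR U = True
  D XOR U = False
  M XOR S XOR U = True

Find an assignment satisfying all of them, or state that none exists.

U = True, H = False, D = True, S = True, M = True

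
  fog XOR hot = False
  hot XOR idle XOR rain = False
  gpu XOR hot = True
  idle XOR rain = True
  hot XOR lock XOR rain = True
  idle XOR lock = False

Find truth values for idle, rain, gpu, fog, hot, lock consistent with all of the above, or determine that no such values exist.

Adding constraints 2, 5, 6 mod 2: every variable appears an even number of times on the left, so the left side is 0.
But the right sides sum to 1 (mod 2). 0 ≠ 1 — the system is inconsistent.

The formula is unsatisfiable.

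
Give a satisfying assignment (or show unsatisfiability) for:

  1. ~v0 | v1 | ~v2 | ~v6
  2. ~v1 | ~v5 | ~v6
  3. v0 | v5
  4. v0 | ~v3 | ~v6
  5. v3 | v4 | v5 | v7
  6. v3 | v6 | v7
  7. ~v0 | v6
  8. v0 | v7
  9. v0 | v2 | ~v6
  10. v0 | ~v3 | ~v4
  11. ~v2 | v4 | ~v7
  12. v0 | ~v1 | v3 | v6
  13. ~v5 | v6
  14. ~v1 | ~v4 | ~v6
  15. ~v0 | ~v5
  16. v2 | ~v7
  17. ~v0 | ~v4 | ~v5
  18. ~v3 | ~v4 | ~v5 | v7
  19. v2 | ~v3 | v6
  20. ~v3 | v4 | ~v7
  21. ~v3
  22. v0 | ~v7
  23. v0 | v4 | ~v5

Unit clause (~v3) forces v3 = False.
Set v0 = True.
  then (~v0 | v6) forces v6 = True.
  then (~v0 | ~v5) forces v5 = False.
Try v1 = True:
  (~v1 | ~v4 | ~v6) forces v4 = False.
  (v3 | v4 | v5 | v7) forces v7 = True.
  (~v2 | v4 | ~v7) forces v2 = False.
  clause (v2 | ~v7) is falsified — backtrack.
So v1 = False.
  then (~v0 | v1 | ~v2 | ~v6) forces v2 = False.
  then (v2 | ~v7) forces v7 = False.
  then (v3 | v4 | v5 | v7) forces v4 = True.
All clauses satisfied.

v0: True, v1: False, v2: False, v3: False, v4: True, v5: False, v6: True, v7: False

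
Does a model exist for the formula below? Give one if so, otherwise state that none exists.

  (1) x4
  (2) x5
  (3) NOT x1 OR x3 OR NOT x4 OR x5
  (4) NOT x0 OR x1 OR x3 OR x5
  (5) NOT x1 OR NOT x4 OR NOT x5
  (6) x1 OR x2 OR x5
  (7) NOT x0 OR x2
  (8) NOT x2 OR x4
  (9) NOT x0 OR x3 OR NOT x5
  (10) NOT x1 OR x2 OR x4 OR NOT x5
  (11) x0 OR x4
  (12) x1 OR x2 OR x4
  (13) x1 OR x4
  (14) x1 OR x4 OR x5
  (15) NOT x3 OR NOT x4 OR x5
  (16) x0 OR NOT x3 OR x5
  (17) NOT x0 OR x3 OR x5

Unit clause (x4) forces x4 = True.
Unit clause (x5) forces x5 = True.
In (NOT x1 OR NOT x4 OR NOT x5) only NOT x1 is left, so x1 = False.
Set x0 = False.
Set x2 = False.
Set x3 = False.
All clauses satisfied.

x0=F; x1=F; x2=F; x3=F; x4=T; x5=T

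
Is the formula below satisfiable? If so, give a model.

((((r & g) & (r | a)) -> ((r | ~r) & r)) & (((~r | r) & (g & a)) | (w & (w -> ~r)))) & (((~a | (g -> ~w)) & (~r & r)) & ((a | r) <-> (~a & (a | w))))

Case r = True: the conjunct ~r is False.
Case r = False: the conjunct r is False.
Both cases fail — unsatisfiable.

Unsatisfiable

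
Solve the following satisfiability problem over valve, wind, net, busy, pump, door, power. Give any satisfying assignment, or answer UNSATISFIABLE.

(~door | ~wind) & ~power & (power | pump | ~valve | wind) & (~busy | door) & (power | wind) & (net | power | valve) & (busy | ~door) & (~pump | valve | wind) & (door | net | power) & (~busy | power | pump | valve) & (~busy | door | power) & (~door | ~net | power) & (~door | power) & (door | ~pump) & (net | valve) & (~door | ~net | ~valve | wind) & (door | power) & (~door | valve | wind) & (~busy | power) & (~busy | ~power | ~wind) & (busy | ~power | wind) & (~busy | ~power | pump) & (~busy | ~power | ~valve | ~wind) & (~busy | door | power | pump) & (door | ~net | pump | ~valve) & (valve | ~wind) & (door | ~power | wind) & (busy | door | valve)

UNSATISFIABLE

Case power = True:
  Clause (~power) is falsified — contradiction.
Case power = False:
  (power | wind) forces wind = True.
  (~door | ~wind) forces door = False.
  Clause (door | power) is falsified — contradiction.
Both cases fail, so the formula is unsatisfiable.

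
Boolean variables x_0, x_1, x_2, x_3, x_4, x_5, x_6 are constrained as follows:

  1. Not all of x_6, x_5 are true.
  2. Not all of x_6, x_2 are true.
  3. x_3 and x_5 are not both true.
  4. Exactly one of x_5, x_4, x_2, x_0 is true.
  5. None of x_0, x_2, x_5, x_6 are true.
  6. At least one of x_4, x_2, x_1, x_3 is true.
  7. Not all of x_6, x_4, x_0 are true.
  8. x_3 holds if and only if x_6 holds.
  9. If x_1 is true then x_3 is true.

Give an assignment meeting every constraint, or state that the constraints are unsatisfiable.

x_0 = False; x_1 = False; x_2 = False; x_3 = False; x_4 = True; x_5 = False; x_6 = False

  (1) {x_6, x_5}: 0/2 true — not all ✓
  (2) {x_6, x_2}: 0/2 true — not all ✓
  (3) x_3=F, x_5=F — not both ✓
  (4) {x_5, x_4, x_2, x_0}: 1 true — exactly one ✓
  (5) {x_0, x_2, x_5, x_6}: 0 true — none ✓
  (6) {x_4, x_2, x_1, x_3}: 1 true — at least one ✓
  (7) {x_6, x_4, x_0}: 1/3 true — not all ✓
  (8) x_3=F, x_6=F — same ✓
  (9) x_1=F ⇒ x_3: vacuous ✓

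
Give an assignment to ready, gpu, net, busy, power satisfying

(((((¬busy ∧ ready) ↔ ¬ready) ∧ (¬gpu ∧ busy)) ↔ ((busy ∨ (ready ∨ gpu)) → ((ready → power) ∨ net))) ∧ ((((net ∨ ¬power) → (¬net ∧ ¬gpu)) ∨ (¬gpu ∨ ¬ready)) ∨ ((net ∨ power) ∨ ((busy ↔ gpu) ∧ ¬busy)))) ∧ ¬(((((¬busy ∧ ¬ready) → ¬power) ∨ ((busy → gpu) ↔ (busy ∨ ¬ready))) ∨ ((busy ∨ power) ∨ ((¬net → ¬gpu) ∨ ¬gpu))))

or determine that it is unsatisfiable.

The conjunct ¬(((((¬busy ∧ ¬ready) → ¬power) ∨ ((busy → gpu) ↔ (busy ∨ ¬ready))) ∨ ((busy ∨ power) ∨ ((¬net → ¬gpu) ∨ ¬gpu)))) is unsatisfiable on its own:
  power = True: this becomes ¬(((¬((¬busy ∧ ¬ready)) ∨ ((busy → gpu) ↔ (busy ∨ ¬ready))) ∨ True)) = False.
  power = False: this becomes ¬((True ∨ (busy ∨ ((¬net → ¬gpu) ∨ ¬gpu)))) = False.
So the whole conjunction is unsatisfiable.

UNSATISFIABLE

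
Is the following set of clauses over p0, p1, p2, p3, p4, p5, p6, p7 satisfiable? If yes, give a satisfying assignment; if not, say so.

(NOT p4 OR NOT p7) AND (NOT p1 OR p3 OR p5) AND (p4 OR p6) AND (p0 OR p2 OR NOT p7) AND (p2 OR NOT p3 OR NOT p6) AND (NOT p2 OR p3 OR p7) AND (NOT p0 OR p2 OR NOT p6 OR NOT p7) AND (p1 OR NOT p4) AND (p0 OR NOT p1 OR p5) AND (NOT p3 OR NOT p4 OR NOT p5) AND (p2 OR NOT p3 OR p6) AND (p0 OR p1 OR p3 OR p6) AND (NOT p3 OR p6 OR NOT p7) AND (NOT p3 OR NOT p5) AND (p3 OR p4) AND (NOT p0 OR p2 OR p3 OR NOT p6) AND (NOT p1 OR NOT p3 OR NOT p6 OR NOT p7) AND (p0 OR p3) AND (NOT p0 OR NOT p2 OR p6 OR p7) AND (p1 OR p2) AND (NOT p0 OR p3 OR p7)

Set p0 = True.
Set p1 = True.
Set p2 = True.
Set p3 = True.
  then (NOT p3 OR NOT p5) forces p5 = False.
Set p4 = True.
  then (NOT p4 OR NOT p7) forces p7 = False.
  then (NOT p0 OR NOT p2 OR p6 OR p7) forces p6 = True.
All clauses satisfied.

p0: True, p1: True, p2: True, p3: True, p4: True, p5: False, p6: True, p7: False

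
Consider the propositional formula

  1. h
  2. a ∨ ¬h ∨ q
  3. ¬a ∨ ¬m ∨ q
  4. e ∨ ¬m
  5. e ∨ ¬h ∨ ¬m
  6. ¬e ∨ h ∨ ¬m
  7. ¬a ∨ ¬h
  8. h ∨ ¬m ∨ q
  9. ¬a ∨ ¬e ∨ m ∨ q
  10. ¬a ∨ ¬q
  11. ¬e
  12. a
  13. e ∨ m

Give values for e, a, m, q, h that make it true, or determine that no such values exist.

Case a = True:
  (h) forces h = True.
  Clause (¬a ∨ ¬h) is falsified — contradiction.
Case a = False:
  Clause (a) is falsified — contradiction.
Both cases fail, so the formula is unsatisfiable.

No satisfying assignment exists.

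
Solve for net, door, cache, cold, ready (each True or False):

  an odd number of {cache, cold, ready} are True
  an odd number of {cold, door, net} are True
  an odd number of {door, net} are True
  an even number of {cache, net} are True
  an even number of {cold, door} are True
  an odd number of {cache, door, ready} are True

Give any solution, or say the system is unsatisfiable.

net=T, door=F, cache=T, cold=F, ready=F

{cache, cold, ready}: 1 true → odd ✓
{cold, door, net}: 1 true → odd ✓
{door, net}: 1 true → odd ✓
{cache, net}: 2 true → even ✓
{cold, door}: 0 true → even ✓
{cache, door, ready}: 1 true → odd ✓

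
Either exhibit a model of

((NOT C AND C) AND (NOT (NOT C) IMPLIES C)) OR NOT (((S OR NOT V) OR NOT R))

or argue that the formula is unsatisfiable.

S=F; V=T; R=T; C=F

  ((NOT C AND C) AND (NOT (NOT C) IMPLIES C)) OR NOT (((S OR NOT V) OR NOT R)) = True
    (NOT C AND C) AND (NOT (NOT C) IMPLIES C) = False
      NOT C AND C = False
        NOT C = True
      NOT (NOT C) IMPLIES C = True
        NOT (NOT C) = False
          NOT C = True
    NOT (((S OR NOT V) OR NOT R)) = True
      (S OR NOT V) OR NOT R = False
        S OR NOT V = False
          NOT V = False
        NOT R = False
The formula evaluates to True.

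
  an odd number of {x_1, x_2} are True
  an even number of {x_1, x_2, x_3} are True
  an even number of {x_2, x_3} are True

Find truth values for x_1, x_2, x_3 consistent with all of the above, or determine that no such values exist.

x_1=F, x_2=T, x_3=T

{x_1, x_2}: 1 true → odd ✓
{x_1, x_2, x_3}: 2 true → even ✓
{x_2, x_3}: 2 true → even ✓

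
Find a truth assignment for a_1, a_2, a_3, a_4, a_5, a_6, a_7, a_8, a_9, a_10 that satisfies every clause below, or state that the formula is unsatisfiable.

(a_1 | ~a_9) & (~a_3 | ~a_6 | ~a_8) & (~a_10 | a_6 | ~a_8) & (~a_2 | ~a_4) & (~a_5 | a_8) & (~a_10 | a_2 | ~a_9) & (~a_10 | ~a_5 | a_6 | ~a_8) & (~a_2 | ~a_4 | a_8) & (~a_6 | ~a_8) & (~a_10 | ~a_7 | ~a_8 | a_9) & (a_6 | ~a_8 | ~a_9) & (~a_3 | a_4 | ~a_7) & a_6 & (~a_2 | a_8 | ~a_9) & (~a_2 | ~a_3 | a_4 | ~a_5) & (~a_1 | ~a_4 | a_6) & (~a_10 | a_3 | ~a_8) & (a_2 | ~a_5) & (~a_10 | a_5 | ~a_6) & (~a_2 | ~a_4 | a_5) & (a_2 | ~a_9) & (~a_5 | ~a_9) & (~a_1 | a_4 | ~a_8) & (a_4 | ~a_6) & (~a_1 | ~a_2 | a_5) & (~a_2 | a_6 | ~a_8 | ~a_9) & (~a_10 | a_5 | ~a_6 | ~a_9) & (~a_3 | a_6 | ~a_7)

Unit clause (a_6) forces a_6 = True.
In (a_4 | ~a_6) only a_4 is left, so a_4 = True.
In (~a_2 | ~a_4) only ~a_2 is left, so a_2 = False.
In (~a_6 | ~a_8) only ~a_8 is left, so a_8 = False.
In (a_2 | ~a_5) only ~a_5 is left, so a_5 = False.
In (~a_10 | a_5 | ~a_6) only ~a_10 is left, so a_10 = False.
In (a_2 | ~a_9) only ~a_9 is left, so a_9 = False.
Set a_1 = True.
Set a_3 = True.
Set a_7 = False.
All clauses satisfied.

a_1=T; a_2=F; a_3=T; a_4=T; a_5=F; a_6=T; a_7=F; a_8=F; a_9=F; a_10=F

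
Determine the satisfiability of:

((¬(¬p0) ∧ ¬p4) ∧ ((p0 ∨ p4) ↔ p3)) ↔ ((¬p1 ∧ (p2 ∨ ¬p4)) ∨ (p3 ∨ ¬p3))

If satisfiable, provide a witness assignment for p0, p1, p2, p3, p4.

p0=T, p1=T, p2=T, p3=T, p4=F

  ((¬(¬p0) ∧ ¬p4) ∧ ((p0 ∨ p4) ↔ p3)) ↔ ((¬p1 ∧ (p2 ∨ ¬p4)) ∨ (p3 ∨ ¬p3)) = True
    (¬(¬p0) ∧ ¬p4) ∧ ((p0 ∨ p4) ↔ p3) = True
      ¬(¬p0) ∧ ¬p4 = True
        ¬(¬p0) = True
          ¬p0 = False
        ¬p4 = True
      (p0 ∨ p4) ↔ p3 = True
        p0 ∨ p4 = True
    (¬p1 ∧ (p2 ∨ ¬p4)) ∨ (p3 ∨ ¬p3) = True
      ¬p1 ∧ (p2 ∨ ¬p4) = False
        ¬p1 = False
        p2 ∨ ¬p4 = True
          ¬p4 = True
      p3 ∨ ¬p3 = True
        ¬p3 = False
The formula evaluates to True.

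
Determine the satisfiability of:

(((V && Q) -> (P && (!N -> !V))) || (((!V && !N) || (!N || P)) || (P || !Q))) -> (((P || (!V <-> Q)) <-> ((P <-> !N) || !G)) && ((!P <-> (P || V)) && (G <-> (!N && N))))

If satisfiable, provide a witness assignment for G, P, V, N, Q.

G = False, P = False, V = True, N = True, Q = False

  (((V && Q) -> (P && (!N -> !V))) || (((!V && !N) || (!N || P)) || (P || !Q))) -> (((P || (!V <-> Q)) <-> ((P <-> !N) || !G)) && ((!P <-> (P || V)) && (G <-> (!N && N)))) = True
    ((V && Q) -> (P && (!N -> !V))) || (((!V && !N) || (!N || P)) || (P || !Q)) = True
      (V && Q) -> (P && (!N -> !V)) = True
        V && Q = False
        P && (!N -> !V) = False
          !N -> !V = True
            !N = False
            !V = False
      ((!V && !N) || (!N || P)) || (P || !Q) = True
        (!V && !N) || (!N || P) = False
          !V && !N = False
            !V = False
            !N = False
          !N || P = False
            !N = False
        P || !Q = True
          !Q = True
    ((P || (!V <-> Q)) <-> ((P <-> !N) || !G)) && ((!P <-> (P || V)) && (G <-> (!N && N))) = True
      (P || (!V <-> Q)) <-> ((P <-> !N) || !G) = True
        P || (!V <-> Q) = True
          !V <-> Q = True
            !V = False
        (P <-> !N) || !G = True
          P <-> !N = True
            !N = False
          !G = True
      (!P <-> (P || V)) && (G <-> (!N && N)) = True
        !P <-> (P || V) = True
          !P = True
          P || V = True
        G <-> (!N && N) = True
          !N && N = False
            !N = False
The formula evaluates to True.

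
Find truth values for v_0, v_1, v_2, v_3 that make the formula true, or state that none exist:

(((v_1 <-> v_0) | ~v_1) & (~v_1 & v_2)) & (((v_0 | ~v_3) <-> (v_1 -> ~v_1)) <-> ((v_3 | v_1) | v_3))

v_0 = True; v_1 = False; v_2 = True; v_3 = True

  ((v_1 <-> v_0) | ~v_1) & (~v_1 & v_2) = True
    (v_1 <-> v_0) | ~v_1 = True
      v_1 <-> v_0 = False
      ~v_1 = True
    ~v_1 & v_2 = True
      ~v_1 = True
  ((v_0 | ~v_3) <-> (v_1 -> ~v_1)) <-> ((v_3 | v_1) | v_3) = True
    (v_0 | ~v_3) <-> (v_1 -> ~v_1) = True
      v_0 | ~v_3 = True
        ~v_3 = False
      v_1 -> ~v_1 = True
        ~v_1 = True
    (v_3 | v_1) | v_3 = True
      v_3 | v_1 = True
Both conjuncts True, so the formula holds.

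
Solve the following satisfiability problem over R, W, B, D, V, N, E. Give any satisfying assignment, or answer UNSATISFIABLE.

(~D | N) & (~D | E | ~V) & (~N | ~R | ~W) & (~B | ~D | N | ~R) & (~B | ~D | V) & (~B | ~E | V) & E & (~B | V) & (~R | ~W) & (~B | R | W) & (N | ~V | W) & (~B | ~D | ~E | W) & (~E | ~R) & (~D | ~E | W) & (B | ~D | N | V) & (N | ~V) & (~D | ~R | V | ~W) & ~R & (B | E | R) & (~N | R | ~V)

R=F; W=T; B=F; D=F; V=F; N=F; E=T

Unit clause (E) forces E = True.
In (~E | ~R) only ~R is left, so R = False.
Set W = True.
Try B = True:
  (~B | ~E | V) forces V = True.
  (N | ~V) forces N = True.
  clause (~N | R | ~V) is falsified — backtrack.
So B = False.
Set D = False.
Set V = False.
Set N = False.
All clauses satisfied.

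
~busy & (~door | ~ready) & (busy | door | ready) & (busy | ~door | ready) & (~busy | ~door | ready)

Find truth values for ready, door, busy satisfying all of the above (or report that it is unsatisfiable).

Unit clause (~busy) forces busy = False.
Try ready = False:
  (busy | door | ready) forces door = True.
  clause (busy | ~door | ready) is falsified — backtrack.
So ready = True.
  then (~door | ~ready) forces door = False.
Check each clause:
  (~busy): ~busy holds.
  (~door | ~ready): ~door holds.
  (busy | door | ready): ready holds.
  (busy | ~door | ready): ~door holds.
  (~busy | ~door | ready): ~busy holds.
All clauses satisfied.

ready = True; door = False; busy = False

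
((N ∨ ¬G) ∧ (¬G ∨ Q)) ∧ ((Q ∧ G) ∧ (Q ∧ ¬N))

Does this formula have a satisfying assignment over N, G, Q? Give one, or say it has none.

No satisfying assignment exists.

Case Q = True: the formula simplifies to (N ∨ ¬G) ∧ (G ∧ ¬N).
  N = True: the conjunct ¬N is False.
  N = False: simplifies to ¬G ∧ G.
    G = True: the conjunct ¬G is False.
    G = False: the conjunct G is False.
Case Q = False: the conjunct Q is False.
Both cases fail — unsatisfiable.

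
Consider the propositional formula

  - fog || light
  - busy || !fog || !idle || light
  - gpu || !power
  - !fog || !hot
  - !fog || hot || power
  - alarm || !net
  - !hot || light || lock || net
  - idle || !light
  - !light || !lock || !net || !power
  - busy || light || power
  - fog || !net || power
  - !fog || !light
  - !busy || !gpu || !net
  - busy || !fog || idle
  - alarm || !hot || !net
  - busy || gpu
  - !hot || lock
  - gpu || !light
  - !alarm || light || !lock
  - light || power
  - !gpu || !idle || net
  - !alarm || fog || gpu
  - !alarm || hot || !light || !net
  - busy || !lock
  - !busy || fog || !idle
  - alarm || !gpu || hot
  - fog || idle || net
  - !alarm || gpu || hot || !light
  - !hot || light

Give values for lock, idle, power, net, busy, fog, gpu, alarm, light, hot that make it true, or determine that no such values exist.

Set lock = False.
  then (!hot || lock) forces hot = False.
Set idle = False.
  then (idle || !light) forces light = False.
  then (light || power) forces power = True.
  then (fog || light) forces fog = True.
  then (gpu || !power) forces gpu = True.
  then (busy || !fog || idle) forces busy = True.
  then (alarm || !gpu || hot) forces alarm = True.
  then (!busy || !gpu || !net) forces net = False.
All clauses satisfied.

lock = False, idle = False, power = True, net = False, busy = True, fog = True, gpu = True, alarm = True, light = False, hot = False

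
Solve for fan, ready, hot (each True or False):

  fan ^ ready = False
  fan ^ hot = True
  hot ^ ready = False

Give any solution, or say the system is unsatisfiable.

Adding constraints 1, 2, 3 mod 2: every variable appears an even number of times on the left, so the left side is 0.
But the right sides sum to 1 (mod 2). 0 ≠ 1 — the system is inconsistent.

Unsatisfiable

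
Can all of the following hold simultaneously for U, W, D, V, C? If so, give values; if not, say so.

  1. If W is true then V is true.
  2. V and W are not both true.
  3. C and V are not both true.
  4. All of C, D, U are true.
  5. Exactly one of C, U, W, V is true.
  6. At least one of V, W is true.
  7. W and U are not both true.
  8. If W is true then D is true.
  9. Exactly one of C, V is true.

Unsatisfiable — no assignment works.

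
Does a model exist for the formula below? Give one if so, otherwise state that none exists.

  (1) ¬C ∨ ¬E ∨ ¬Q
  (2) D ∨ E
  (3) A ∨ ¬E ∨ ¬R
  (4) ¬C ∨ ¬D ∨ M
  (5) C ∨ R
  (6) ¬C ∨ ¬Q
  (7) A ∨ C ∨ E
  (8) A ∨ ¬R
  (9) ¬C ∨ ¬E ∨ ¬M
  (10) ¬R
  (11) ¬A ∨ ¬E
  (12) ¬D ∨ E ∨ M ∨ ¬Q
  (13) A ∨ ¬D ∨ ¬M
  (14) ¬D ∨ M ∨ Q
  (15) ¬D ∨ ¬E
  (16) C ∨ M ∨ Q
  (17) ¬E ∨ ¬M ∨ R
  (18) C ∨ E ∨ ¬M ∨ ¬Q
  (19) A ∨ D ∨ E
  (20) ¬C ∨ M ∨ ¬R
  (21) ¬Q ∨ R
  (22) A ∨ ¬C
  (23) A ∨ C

E = False; C = True; Q = False; R = False; M = True; D = True; A = True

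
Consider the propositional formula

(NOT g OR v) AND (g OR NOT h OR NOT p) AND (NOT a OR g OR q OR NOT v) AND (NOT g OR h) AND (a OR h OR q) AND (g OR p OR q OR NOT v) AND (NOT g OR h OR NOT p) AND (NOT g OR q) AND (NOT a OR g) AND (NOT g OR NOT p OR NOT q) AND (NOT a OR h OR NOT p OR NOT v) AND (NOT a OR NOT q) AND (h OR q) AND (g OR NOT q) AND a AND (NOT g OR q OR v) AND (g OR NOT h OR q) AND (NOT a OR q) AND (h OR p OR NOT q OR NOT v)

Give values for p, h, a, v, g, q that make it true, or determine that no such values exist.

Case q = True:
  (NOT a OR NOT q) forces a = False.
  Clause (a) is falsified — contradiction.
Case q = False:
  (NOT g OR q) forces g = False.
  (NOT a OR g) forces a = False.
  Clause (a) is falsified — contradiction.
Both cases fail, so the formula is unsatisfiable.

Unsatisfiable — no assignment works.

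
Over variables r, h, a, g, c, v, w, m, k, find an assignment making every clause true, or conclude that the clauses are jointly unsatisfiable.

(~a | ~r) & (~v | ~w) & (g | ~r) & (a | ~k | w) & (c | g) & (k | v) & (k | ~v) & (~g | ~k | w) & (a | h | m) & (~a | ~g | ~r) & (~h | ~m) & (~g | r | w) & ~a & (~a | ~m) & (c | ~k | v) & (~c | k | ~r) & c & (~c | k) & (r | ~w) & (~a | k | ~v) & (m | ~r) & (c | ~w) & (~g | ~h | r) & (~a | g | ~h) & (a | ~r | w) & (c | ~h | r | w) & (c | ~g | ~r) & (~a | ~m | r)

r = True, h = False, a = False, g = True, c = True, v = False, w = True, m = True, k = True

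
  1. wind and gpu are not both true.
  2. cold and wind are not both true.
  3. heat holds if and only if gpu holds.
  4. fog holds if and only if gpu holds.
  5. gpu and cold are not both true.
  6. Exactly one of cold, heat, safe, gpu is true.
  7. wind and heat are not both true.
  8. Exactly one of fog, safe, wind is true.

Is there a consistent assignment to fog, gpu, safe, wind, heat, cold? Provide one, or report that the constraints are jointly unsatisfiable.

fog = False, gpu = False, safe = True, wind = False, heat = False, cold = False

  (1) wind=F, gpu=F — not both ✓
  (2) cold=F, wind=F — not both ✓
  (3) heat=F, gpu=F — same ✓
  (4) fog=F, gpu=F — same ✓
  (5) gpu=F, cold=F — not both ✓
  (6) {cold, heat, safe, gpu}: 1 true — exactly one ✓
  (7) wind=F, heat=F — not both ✓
  (8) {fog, safe, wind}: 1 true — exactly one ✓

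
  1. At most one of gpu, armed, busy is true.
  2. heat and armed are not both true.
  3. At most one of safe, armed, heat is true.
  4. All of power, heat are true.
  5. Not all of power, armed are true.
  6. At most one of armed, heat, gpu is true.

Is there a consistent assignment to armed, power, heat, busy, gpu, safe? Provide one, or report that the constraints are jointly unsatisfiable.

armed=F; power=T; heat=T; busy=T; gpu=F; safe=F

  (1) {gpu, armed, busy}: 1 true — at most one ✓
  (2) heat=T, armed=F — not both ✓
  (3) {safe, armed, heat}: 1 true — at most one ✓
  (4) {power, heat}: all 2 true ✓
  (5) {power, armed}: 1/2 true — not all ✓
  (6) {armed, heat, gpu}: 1 true — at most one ✓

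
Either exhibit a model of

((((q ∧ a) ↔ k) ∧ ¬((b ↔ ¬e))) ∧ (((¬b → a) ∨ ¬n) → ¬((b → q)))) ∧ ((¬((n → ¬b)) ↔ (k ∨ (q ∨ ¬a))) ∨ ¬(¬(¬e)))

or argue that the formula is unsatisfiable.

b: True, n: True, k: False, a: False, e: True, q: False

  (((q ∧ a) ↔ k) ∧ ¬((b ↔ ¬e))) ∧ (((¬b → a) ∨ ¬n) → ¬((b → q))) = True
    ((q ∧ a) ↔ k) ∧ ¬((b ↔ ¬e)) = True
      (q ∧ a) ↔ k = True
        q ∧ a = False
      ¬((b ↔ ¬e)) = True
        b ↔ ¬e = False
          ¬e = False
    ((¬b → a) ∨ ¬n) → ¬((b → q)) = True
      (¬b → a) ∨ ¬n = True
        ¬b → a = True
          ¬b = False
        ¬n = False
      ¬((b → q)) = True
        b → q = False
  (¬((n → ¬b)) ↔ (k ∨ (q ∨ ¬a))) ∨ ¬(¬(¬e)) = True
    ¬((n → ¬b)) ↔ (k ∨ (q ∨ ¬a)) = True
      ¬((n → ¬b)) = True
        n → ¬b = False
          ¬b = False
      k ∨ (q ∨ ¬a) = True
        q ∨ ¬a = True
          ¬a = True
    ¬(¬(¬e)) = False
      ¬(¬e) = True
        ¬e = False
Both conjuncts True, so the formula holds.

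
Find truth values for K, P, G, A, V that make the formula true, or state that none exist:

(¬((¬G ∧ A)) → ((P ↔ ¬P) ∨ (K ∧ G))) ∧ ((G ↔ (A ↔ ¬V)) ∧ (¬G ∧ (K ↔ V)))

K = True, P = True, G = False, A = True, V = True

  ¬((¬G ∧ A)) → ((P ↔ ¬P) ∨ (K ∧ G)) = True
    ¬((¬G ∧ A)) = False
      ¬G ∧ A = True
        ¬G = True
    (P ↔ ¬P) ∨ (K ∧ G) = False
      P ↔ ¬P = False
        ¬P = False
      K ∧ G = False
  (G ↔ (A ↔ ¬V)) ∧ (¬G ∧ (K ↔ V)) = True
    G ↔ (A ↔ ¬V) = True
      A ↔ ¬V = False
        ¬V = False
    ¬G ∧ (K ↔ V) = True
      ¬G = True
      K ↔ V = True
Both conjuncts True, so the formula holds.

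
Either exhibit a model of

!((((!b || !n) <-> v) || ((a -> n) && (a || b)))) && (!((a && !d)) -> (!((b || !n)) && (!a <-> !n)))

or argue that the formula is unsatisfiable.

b: True, d: False, a: True, n: False, v: False

  !((((!b || !n) <-> v) || ((a -> n) && (a || b)))) = True
    ((!b || !n) <-> v) || ((a -> n) && (a || b)) = False
      (!b || !n) <-> v = False
        !b || !n = True
          !b = False
          !n = True
      (a -> n) && (a || b) = False
        a -> n = False
        a || b = True
  !((a && !d)) -> (!((b || !n)) && (!a <-> !n)) = True
    !((a && !d)) = False
      a && !d = True
        !d = True
    !((b || !n)) && (!a <-> !n) = False
      !((b || !n)) = False
        b || !n = True
          !n = True
      !a <-> !n = False
        !a = False
        !n = True
Both conjuncts True, so the formula holds.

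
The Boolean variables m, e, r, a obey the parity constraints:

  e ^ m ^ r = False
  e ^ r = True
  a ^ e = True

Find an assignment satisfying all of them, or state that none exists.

m: True, e: True, r: False, a: False

e ^ m ^ r = T ^ T ^ F = False ✓
e ^ r = T ^ F = True ✓
a ^ e = F ^ T = True ✓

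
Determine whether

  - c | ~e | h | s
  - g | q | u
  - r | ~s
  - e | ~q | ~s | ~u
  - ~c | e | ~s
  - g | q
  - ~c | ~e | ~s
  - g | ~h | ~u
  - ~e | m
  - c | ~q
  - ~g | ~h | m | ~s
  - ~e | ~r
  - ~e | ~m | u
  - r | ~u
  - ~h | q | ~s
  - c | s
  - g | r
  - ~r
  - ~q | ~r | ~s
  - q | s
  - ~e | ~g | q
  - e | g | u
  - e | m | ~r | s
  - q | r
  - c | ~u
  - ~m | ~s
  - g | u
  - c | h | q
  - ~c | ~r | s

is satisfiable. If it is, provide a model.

Unit clause (~r) forces r = False.
In (q | r) only q is left, so q = True.
In (r | ~s) only ~s is left, so s = False.
In (c | ~q) only c is left, so c = True.
In (r | ~u) only ~u is left, so u = False.
In (g | r) only g is left, so g = True.
Set m = False.
  then (~e | m) forces e = False.
Set h = False.
All clauses satisfied.

u=F, s=F, m=F, g=T, q=T, c=T, h=F, e=F, r=F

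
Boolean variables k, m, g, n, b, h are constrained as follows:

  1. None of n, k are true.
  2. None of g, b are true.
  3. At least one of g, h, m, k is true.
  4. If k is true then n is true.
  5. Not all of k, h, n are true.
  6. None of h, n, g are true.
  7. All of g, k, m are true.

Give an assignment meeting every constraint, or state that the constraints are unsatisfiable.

Case k = True:
  Constraint (1) is violated (k=T) — contradiction.
Case k = False:
  Constraint (7) is violated (k=F) — contradiction.
Both cases fail — unsatisfiable.

UNSATISFIABLE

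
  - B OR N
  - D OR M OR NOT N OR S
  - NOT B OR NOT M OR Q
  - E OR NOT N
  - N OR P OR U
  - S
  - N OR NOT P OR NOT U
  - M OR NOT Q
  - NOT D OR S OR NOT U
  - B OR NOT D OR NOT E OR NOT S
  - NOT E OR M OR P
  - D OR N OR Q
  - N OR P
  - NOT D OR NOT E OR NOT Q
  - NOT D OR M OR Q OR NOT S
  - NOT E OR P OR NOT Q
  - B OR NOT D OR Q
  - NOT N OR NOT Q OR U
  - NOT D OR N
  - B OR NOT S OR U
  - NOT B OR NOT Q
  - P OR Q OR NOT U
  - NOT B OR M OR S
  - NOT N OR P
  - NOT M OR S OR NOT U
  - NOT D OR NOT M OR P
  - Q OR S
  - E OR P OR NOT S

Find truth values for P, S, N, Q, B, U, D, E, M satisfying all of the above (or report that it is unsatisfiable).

Unit clause (S) forces S = True.
Try P = False:
  (N OR P) forces N = True.
  clause (NOT N OR P) is falsified — backtrack.
So P = True.
Try N = False:
  (B OR N) forces B = True.
  (N OR NOT P OR NOT U) forces U = False.
  (NOT D OR N) forces D = False.
  (D OR N OR Q) forces Q = True.
  clause (NOT B OR NOT Q) is falsified — backtrack.
So N = True.
  then (E OR NOT N) forces E = True.
Set Q = False.
Set B = True.
  then (NOT B OR NOT M OR Q) forces M = False.
  then (NOT D OR M OR Q OR NOT S) forces D = False.
Set U = True.
All clauses satisfied.

P: True, S: True, N: True, Q: False, B: True, U: True, D: False, E: True, M: False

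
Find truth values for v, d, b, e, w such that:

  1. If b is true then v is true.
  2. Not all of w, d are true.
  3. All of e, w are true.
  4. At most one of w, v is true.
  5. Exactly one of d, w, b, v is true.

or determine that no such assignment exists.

v: False, d: False, b: False, e: True, w: True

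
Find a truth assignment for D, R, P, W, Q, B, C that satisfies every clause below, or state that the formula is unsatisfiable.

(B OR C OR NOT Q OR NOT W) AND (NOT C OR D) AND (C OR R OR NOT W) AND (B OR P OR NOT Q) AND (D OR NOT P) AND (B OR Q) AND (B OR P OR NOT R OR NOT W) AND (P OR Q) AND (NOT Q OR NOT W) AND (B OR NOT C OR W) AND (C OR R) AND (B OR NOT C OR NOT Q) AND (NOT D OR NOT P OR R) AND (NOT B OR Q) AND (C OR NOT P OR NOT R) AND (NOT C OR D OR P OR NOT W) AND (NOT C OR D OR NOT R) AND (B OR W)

D=F, R=T, P=F, W=F, Q=T, B=T, C=F

Set D = False.
  then (NOT C OR D) forces C = False.
  then (D OR NOT P) forces P = False.
  then (P OR Q) forces Q = True.
  then (NOT Q OR NOT W) forces W = False.
  then (C OR R) forces R = True.
  then (B OR W) forces B = True.
All clauses satisfied.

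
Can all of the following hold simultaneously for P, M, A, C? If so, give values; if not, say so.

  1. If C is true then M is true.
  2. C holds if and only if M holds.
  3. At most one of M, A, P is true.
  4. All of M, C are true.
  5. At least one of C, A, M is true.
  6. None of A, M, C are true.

The formula is unsatisfiable.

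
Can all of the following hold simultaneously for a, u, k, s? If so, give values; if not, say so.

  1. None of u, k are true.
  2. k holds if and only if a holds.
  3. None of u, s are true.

a=F, u=F, k=F, s=F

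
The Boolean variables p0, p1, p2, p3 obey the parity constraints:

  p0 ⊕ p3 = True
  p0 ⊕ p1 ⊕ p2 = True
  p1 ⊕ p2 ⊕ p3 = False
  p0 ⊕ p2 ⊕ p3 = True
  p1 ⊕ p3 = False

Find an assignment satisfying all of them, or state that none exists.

p0 = False, p1 = True, p2 = False, p3 = True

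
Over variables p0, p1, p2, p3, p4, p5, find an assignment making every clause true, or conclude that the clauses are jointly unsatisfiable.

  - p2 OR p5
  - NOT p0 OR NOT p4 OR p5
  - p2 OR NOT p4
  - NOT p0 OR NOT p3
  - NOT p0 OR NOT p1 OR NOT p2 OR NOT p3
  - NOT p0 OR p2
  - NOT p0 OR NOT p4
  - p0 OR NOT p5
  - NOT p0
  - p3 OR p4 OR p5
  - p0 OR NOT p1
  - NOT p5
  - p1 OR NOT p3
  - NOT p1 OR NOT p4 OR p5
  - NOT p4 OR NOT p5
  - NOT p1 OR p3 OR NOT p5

Unit clause (NOT p0) forces p0 = False.
In (p0 OR NOT p1) only NOT p1 is left, so p1 = False.
Unit clause (NOT p5) forces p5 = False.
In (p1 OR NOT p3) only NOT p3 is left, so p3 = False.
In (p2 OR p5) only p2 is left, so p2 = True.
In (p3 OR p4 OR p5) only p4 is left, so p4 = True.
All clauses satisfied.

p0 = False, p1 = False, p2 = True, p3 = False, p4 = True, p5 = False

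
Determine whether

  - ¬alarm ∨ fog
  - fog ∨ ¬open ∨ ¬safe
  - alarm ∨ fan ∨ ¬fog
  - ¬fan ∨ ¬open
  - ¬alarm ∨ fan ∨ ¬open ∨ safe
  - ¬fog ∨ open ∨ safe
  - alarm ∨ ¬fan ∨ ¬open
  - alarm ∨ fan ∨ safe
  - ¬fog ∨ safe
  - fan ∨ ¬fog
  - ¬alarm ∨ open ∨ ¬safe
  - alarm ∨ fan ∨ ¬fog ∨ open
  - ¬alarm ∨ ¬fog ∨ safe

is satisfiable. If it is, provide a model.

Set fog = False.
  then (¬alarm ∨ fog) forces alarm = False.
Set fan = True.
  then (¬fan ∨ ¬open) forces open = False.
Set safe = True.
All clauses satisfied.

fog = False, alarm = False, fan = True, open = False, safe = True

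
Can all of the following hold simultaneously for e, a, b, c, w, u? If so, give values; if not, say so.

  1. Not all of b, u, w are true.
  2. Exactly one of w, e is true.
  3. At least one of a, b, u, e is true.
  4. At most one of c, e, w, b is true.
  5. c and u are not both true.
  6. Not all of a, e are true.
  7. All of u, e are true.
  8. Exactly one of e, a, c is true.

e = True, a = False, b = False, c = False, w = False, u = True

  (1) {b, u, w}: 1/3 true — not all ✓
  (2) {w, e}: 1 true — exactly one ✓
  (3) {a, b, u, e}: 2 true — at least one ✓
  (4) {c, e, w, b}: 1 true — at most one ✓
  (5) c=F, u=T — not both ✓
  (6) {a, e}: 1/2 true — not all ✓
  (7) {u, e}: all 2 true ✓
  (8) {e, a, c}: 1 true — exactly one ✓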